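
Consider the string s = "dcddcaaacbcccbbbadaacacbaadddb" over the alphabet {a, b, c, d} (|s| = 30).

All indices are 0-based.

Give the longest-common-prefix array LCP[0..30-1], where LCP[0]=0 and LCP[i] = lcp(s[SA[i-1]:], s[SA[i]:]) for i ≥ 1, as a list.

rank→(start, suffix):
  0 → (5, 'aaacbcccbbbadaacacbaadddb')
  1 → (18, 'aacacbaadddb')
  2 → (6, 'aacbcccbbbadaacacbaadddb')
  3 → (24, 'aadddb')
  4 → (19, 'acacbaadddb')
  5 → (21, 'acbaadddb')
  6 → (7, 'acbcccbbbadaacacbaadddb')
  7 → (16, 'adaacacbaadddb')
  8 → (25, 'adddb')
  9 → (29, 'b')
  10 → (23, 'baadddb')
  11 → (15, 'badaacacbaadddb')
  12 → (14, 'bbadaacacbaadddb')
  13 → (13, 'bbbadaacacbaadddb')
  14 → (9, 'bcccbbbadaacacbaadddb')
  15 → (4, 'caaacbcccbbbadaacacbaadddb')
  16 → (20, 'cacbaadddb')
  17 → (22, 'cbaadddb')
  18 → (12, 'cbbbadaacacbaadddb')
  19 → (8, 'cbcccbbbadaacacbaadddb')
  20 → (11, 'ccbbbadaacacbaadddb')
  21 → (10, 'cccbbbadaacacbaadddb')
  22 → (1, 'cddcaaacbcccbbbadaacacbaadddb')
  23 → (17, 'daacacbaadddb')
  24 → (28, 'db')
  25 → (3, 'dcaaacbcccbbbadaacacbaadddb')
  26 → (0, 'dcddcaaacbcccbbbadaacacbaadddb')
  27 → (27, 'ddb')
  28 → (2, 'ddcaaacbcccbbbadaacacbaadddb')
  29 → (26, 'dddb')

SA = [5, 18, 6, 24, 19, 21, 7, 16, 25, 29, 23, 15, 14, 13, 9, 4, 20, 22, 12, 8, 11, 10, 1, 17, 28, 3, 0, 27, 2, 26]
i: (SA[i-1],SA[i]) lcp shared
  1: (5,18) 2 'aa'
  2: (18,6) 3 'aac'
  3: (6,24) 2 'aa'
  4: (24,19) 1 'a'
  5: (19,21) 2 'ac'
  6: (21,7) 3 'acb'
  7: (7,16) 1 'a'
  8: (16,25) 2 'ad'
  9: (25,29) 0 ''
  10: (29,23) 1 'b'
  11: (23,15) 2 'ba'
  12: (15,14) 1 'b'
  13: (14,13) 2 'bb'
  14: (13,9) 1 'b'
  15: (9,4) 0 ''
  16: (4,20) 2 'ca'
  17: (20,22) 1 'c'
  18: (22,12) 2 'cb'
  19: (12,8) 2 'cb'
  20: (8,11) 1 'c'
  21: (11,10) 2 'cc'
  22: (10,1) 1 'c'
  23: (1,17) 0 ''
  24: (17,28) 1 'd'
  25: (28,3) 1 'd'
  26: (3,0) 2 'dc'
  27: (0,27) 1 'd'
  28: (27,2) 2 'dd'
  29: (2,26) 2 'dd'

[0, 2, 3, 2, 1, 2, 3, 1, 2, 0, 1, 2, 1, 2, 1, 0, 2, 1, 2, 2, 1, 2, 1, 0, 1, 1, 2, 1, 2, 2]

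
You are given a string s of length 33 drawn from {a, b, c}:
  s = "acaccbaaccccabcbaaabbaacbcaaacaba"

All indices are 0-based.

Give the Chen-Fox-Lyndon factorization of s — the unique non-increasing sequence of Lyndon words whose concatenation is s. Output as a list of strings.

["acaccb", "aaccccabcb", "aaabbaacbcaaacab", "a"]

emit factor 1: 'acaccb' (i=0, period=6)
emit factor 2: 'aaccccabcb' (i=6, period=10)
emit factor 3: 'aaabbaacbcaaacab' (i=16, period=16)
emit factor 4: 'a' (i=32, period=1)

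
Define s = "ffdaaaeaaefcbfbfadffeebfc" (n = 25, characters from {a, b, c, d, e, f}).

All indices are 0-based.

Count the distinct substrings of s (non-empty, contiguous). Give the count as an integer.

298

sorted suffixes:
  #0 SA[0]=3  'aaaeaaefcbfbfadffeebfc'
  #1 SA[1]=4  'aaeaaefcbfbfadffeebfc'
  #2 SA[2]=7  'aaefcbfbfadffeebfc'
  #3 SA[3]=16  'adffeebfc'
  #4 SA[4]=5  'aeaaefcbfbfadffeebfc'
  #5 SA[5]=8  'aefcbfbfadffeebfc'
  #6 SA[6]=14  'bfadffeebfc'
  #7 SA[7]=12  'bfbfadffeebfc'
  #8 SA[8]=22  'bfc'
  #9 SA[9]=24  'c'
  #10 SA[10]=11  'cbfbfadffeebfc'
  #11 SA[11]=2  'daaaeaaefcbfbfadffeebfc'
  #12 SA[12]=17  'dffeebfc'
  #13 SA[13]=6  'eaaefcbfbfadffeebfc'
  #14 SA[14]=21  'ebfc'
  #15 SA[15]=20  'eebfc'
  #16 SA[16]=9  'efcbfbfadffeebfc'
  #17 SA[17]=15  'fadffeebfc'
  #18 SA[18]=13  'fbfadffeebfc'
  #19 SA[19]=23  'fc'
  #20 SA[20]=10  'fcbfbfadffeebfc'
  #21 SA[21]=1  'fdaaaeaaefcbfbfadffeebfc'
  #22 SA[22]=19  'feebfc'
  #23 SA[23]=0  'ffdaaaeaaefcbfbfadffeebfc'
  #24 SA[24]=18  'ffeebfc'

SA = [3, 4, 7, 16, 5, 8, 14, 12, 22, 24, 11, 2, 17, 6, 21, 20, 9, 15, 13, 23, 10, 1, 19, 0, 18]
[i] adj suffixes → lcp
  [1] 3/4 → 2 ('aa')
  [2] 4/7 → 3 ('aae')
  [3] 7/16 → 1 ('a')
  [4] 16/5 → 1 ('a')
  [5] 5/8 → 2 ('ae')
  [6] 8/14 → 0 ('')
  [7] 14/12 → 2 ('bf')
  [8] 12/22 → 2 ('bf')
  [9] 22/24 → 0 ('')
  [10] 24/11 → 1 ('c')
  [11] 11/2 → 0 ('')
  [12] 2/17 → 1 ('d')
  [13] 17/6 → 0 ('')
  [14] 6/21 → 1 ('e')
  [15] 21/20 → 1 ('e')
  [16] 20/9 → 1 ('e')
  [17] 9/15 → 0 ('')
  [18] 15/13 → 1 ('f')
  [19] 13/23 → 1 ('f')
  [20] 23/10 → 2 ('fc')
  [21] 10/1 → 1 ('f')
  [22] 1/19 → 1 ('f')
  [23] 19/0 → 1 ('f')
  [24] 0/18 → 2 ('ff')

n(n+1)/2 = 25·26/2 = 325
Σ LCP = 0 + 2 + 3 + 1 + 1 + 2 + 0 + 2 + 2 + 0 + 1 + 0 + 1 + 0 + 1 + 1 + 1 + 0 + 1 + 1 + 2 + 1 + 1 + 1 + 2 = 27
distinct = 325 − 27 = 298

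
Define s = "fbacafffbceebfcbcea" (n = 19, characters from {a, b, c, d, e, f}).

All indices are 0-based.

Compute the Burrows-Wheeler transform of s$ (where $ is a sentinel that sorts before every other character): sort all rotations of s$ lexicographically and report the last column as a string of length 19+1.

aebcfcfeafbbcec$fbfa

rank  rotation              last
    0  $fbacafffbceebfcbcea  a
    1  a$fbacafffbceebfcbce  e
    2  acafffbceebfcbcea$fb  b
    3  afffbceebfcbcea$fbac  c
    4  bacafffbceebfcbcea$f  f
    5  bcea$fbacafffbceebfc  c
    6  bceebfcbcea$fbacafff  f
    7  bfcbcea$fbacafffbcee  e
    8  cafffbceebfcbcea$fba  a
    9  cbcea$fbacafffbceebf  f
   10  cea$fbacafffbceebfcb  b
   11  ceebfcbcea$fbacafffb  b
   12  ea$fbacafffbceebfcbc  c
   13  ebfcbcea$fbacafffbce  e
   14  eebfcbcea$fbacafffbc  c
   15  fbacafffbceebfcbcea$  $
   16  fbceebfcbcea$fbacaff  f
   17  fcbcea$fbacafffbceeb  b
   18  ffbceebfcbcea$fbacaf  f
   19  fffbceebfcbcea$fbaca  a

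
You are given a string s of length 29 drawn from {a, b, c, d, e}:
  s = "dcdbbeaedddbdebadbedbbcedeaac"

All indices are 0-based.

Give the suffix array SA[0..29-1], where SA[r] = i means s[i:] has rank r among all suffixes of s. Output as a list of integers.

[26, 27, 15, 6, 14, 20, 3, 21, 11, 4, 17, 28, 1, 22, 19, 2, 10, 16, 0, 9, 8, 24, 12, 25, 5, 13, 18, 7, 23]

rank | idx | suffix
   0 |  26 | aac
   1 |  27 | ac
   2 |  15 | adbedbbcedeaac
   3 |   6 | aedddbdebadbedbbcedeaac
   4 |  14 | badbedbbcedeaac
   5 |  20 | bbcedeaac
   6 |   3 | bbeaedddbdebadbedbbcedeaac
   7 |  21 | bcedeaac
   8 |  11 | bdebadbedbbcedeaac
   9 |   4 | beaedddbdebadbedbbcedeaac
  10 |  17 | bedbbcedeaac
  11 |  28 | c
  12 |   1 | cdbbeaedddbdebadbedbbcedeaac
  13 |  22 | cedeaac
  14 |  19 | dbbcedeaac
  15 |   2 | dbbeaedddbdebadbedbbcedeaac
  16 |  10 | dbdebadbedbbcedeaac
  17 |  16 | dbedbbcedeaac
  18 |   0 | dcdbbeaedddbdebadbedbbcedeaac
  19 |   9 | ddbdebadbedbbcedeaac
  20 |   8 | dddbdebadbedbbcedeaac
  21 |  24 | deaac
  22 |  12 | debadbedbbcedeaac
  23 |  25 | eaac
  24 |   5 | eaedddbdebadbedbbcedeaac
  25 |  13 | ebadbedbbcedeaac
  26 |  18 | edbbcedeaac
  27 |   7 | edddbdebadbedbbcedeaac
  28 |  23 | edeaac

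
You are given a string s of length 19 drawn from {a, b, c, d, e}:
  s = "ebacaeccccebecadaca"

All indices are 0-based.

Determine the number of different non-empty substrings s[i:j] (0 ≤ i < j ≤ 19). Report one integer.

sorted suffixes:
  #0 SA[0]=18  'a'
  #1 SA[1]=16  'aca'
  #2 SA[2]=2  'acaeccccebecadaca'
  #3 SA[3]=14  'adaca'
  #4 SA[4]=4  'aeccccebecadaca'
  #5 SA[5]=1  'bacaeccccebecadaca'
  #6 SA[6]=11  'becadaca'
  #7 SA[7]=17  'ca'
  #8 SA[8]=13  'cadaca'
  #9 SA[9]=3  'caeccccebecadaca'
  #10 SA[10]=6  'ccccebecadaca'
  #11 SA[11]=7  'cccebecadaca'
  #12 SA[12]=8  'ccebecadaca'
  #13 SA[13]=9  'cebecadaca'
  #14 SA[14]=15  'daca'
  #15 SA[15]=0  'ebacaeccccebecadaca'
  #16 SA[16]=10  'ebecadaca'
  #17 SA[17]=12  'ecadaca'
  #18 SA[18]=5  'eccccebecadaca'

SA = [18, 16, 2, 14, 4, 1, 11, 17, 13, 3, 6, 7, 8, 9, 15, 0, 10, 12, 5]
rank  pair      lcp
   1  s[18:],s[16:]  1  'a'
   2  s[16:],s[2:]  3  'aca'
   3  s[2:],s[14:]  1  'a'
   4  s[14:],s[4:]  1  'a'
   5  s[4:],s[1:]  0  ''
   6  s[1:],s[11:]  1  'b'
   7  s[11:],s[17:]  0  ''
   8  s[17:],s[13:]  2  'ca'
   9  s[13:],s[3:]  2  'ca'
  10  s[3:],s[6:]  1  'c'
  11  s[6:],s[7:]  3  'ccc'
  12  s[7:],s[8:]  2  'cc'
  13  s[8:],s[9:]  1  'c'
  14  s[9:],s[15:]  0  ''
  15  s[15:],s[0:]  0  ''
  16  s[0:],s[10:]  2  'eb'
  17  s[10:],s[12:]  1  'e'
  18  s[12:],s[5:]  2  'ec'

n(n+1)/2 = 19·20/2 = 190
Σ LCP = 0 + 1 + 3 + 1 + 1 + 0 + 1 + 0 + 2 + 2 + 1 + 3 + 2 + 1 + 0 + 0 + 2 + 1 + 2 = 23
distinct = 190 − 23 = 167

167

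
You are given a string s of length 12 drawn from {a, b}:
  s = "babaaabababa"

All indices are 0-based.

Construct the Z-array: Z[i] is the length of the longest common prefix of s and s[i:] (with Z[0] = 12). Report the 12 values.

[12, 0, 2, 0, 0, 0, 4, 0, 4, 0, 2, 0]

Z[0]=12
i=1: outside box; Z[1]=0
i=2: outside box; Z[2]=2 scan→box=[2,4)
i=3: min(r-i=1, Z[1]=0)=0; Z[3]=0
i=4: outside box; Z[4]=0
i=5: outside box; Z[5]=0
i=6: outside box; Z[6]=4 scan→box=[6,10)
i=7: min(r-i=3, Z[1]=0)=0; Z[7]=0
i=8: min(r-i=2, Z[2]=2)=2; Z[8]=4 scan→box=[8,12)
i=9: min(r-i=3, Z[1]=0)=0; Z[9]=0
i=10: min(r-i=2, Z[2]=2)=2; Z[10]=2
i=11: min(r-i=1, Z[3]=0)=0; Z[11]=0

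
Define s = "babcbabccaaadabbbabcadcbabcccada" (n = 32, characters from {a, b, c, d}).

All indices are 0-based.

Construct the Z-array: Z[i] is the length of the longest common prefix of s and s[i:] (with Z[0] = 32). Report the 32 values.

[32, 0, 1, 0, 4, 0, 1, 0, 0, 0, 0, 0, 0, 0, 1, 1, 4, 0, 1, 0, 0, 0, 0, 4, 0, 1, 0, 0, 0, 0, 0, 0]

Z[0]=32
i=1: fresh scan; Z[1]=0
i=2: fresh scan; Z[2]=1 grow→box=[2,3)
i=3: fresh scan; Z[3]=0
i=4: fresh scan; Z[4]=4 grow→box=[4,8)
i=5: min(r-i=3, Z[1]=0)=0; Z[5]=0
i=6: min(r-i=2, Z[2]=1)=1; Z[6]=1
i=7: min(r-i=1, Z[3]=0)=0; Z[7]=0
i=8: fresh scan; Z[8]=0
i=9: fresh scan; Z[9]=0
i=10: fresh scan; Z[10]=0
i=11: fresh scan; Z[11]=0
i=12: fresh scan; Z[12]=0
i=13: fresh scan; Z[13]=0
i=14: fresh scan; Z[14]=1 grow→box=[14,15)
i=15: fresh scan; Z[15]=1 grow→box=[15,16)
i=16: fresh scan; Z[16]=4 grow→box=[16,20)
i=17: min(r-i=3, Z[1]=0)=0; Z[17]=0
i=18: min(r-i=2, Z[2]=1)=1; Z[18]=1
i=19: min(r-i=1, Z[3]=0)=0; Z[19]=0
i=20: fresh scan; Z[20]=0
i=21: fresh scan; Z[21]=0
i=22: fresh scan; Z[22]=0
i=23: fresh scan; Z[23]=4 grow→box=[23,27)
i=24: min(r-i=3, Z[1]=0)=0; Z[24]=0
i=25: min(r-i=2, Z[2]=1)=1; Z[25]=1
i=26: min(r-i=1, Z[3]=0)=0; Z[26]=0
i=27: fresh scan; Z[27]=0
i=28: fresh scan; Z[28]=0
i=29: fresh scan; Z[29]=0
i=30: fresh scan; Z[30]=0
i=31: fresh scan; Z[31]=0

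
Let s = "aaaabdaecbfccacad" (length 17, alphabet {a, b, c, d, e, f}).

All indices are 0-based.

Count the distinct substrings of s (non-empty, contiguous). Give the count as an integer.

rank | idx | suffix
   0 |   0 | aaaabdaecbfccacad
   1 |   1 | aaabdaecbfccacad
   2 |   2 | aabdaecbfccacad
   3 |   3 | abdaecbfccacad
   4 |  13 | acad
   5 |  15 | ad
   6 |   6 | aecbfccacad
   7 |   4 | bdaecbfccacad
   8 |   9 | bfccacad
   9 |  12 | cacad
  10 |  14 | cad
  11 |   8 | cbfccacad
  12 |  11 | ccacad
  13 |  16 | d
  14 |   5 | daecbfccacad
  15 |   7 | ecbfccacad
  16 |  10 | fccacad

SA = [0, 1, 2, 3, 13, 15, 6, 4, 9, 12, 14, 8, 11, 16, 5, 7, 10]
[i] adj suffixes → lcp
  [1] 0/1 → 3 ('aaa')
  [2] 1/2 → 2 ('aa')
  [3] 2/3 → 1 ('a')
  [4] 3/13 → 1 ('a')
  [5] 13/15 → 1 ('a')
  [6] 15/6 → 1 ('a')
  [7] 6/4 → 0 ('')
  [8] 4/9 → 1 ('b')
  [9] 9/12 → 0 ('')
  [10] 12/14 → 2 ('ca')
  [11] 14/8 → 1 ('c')
  [12] 8/11 → 1 ('c')
  [13] 11/16 → 0 ('')
  [14] 16/5 → 1 ('d')
  [15] 5/7 → 0 ('')
  [16] 7/10 → 0 ('')

n(n+1)/2 = 17·18/2 = 153
Σ LCP = 0 + 3 + 2 + 1 + 1 + 1 + 1 + 0 + 1 + 0 + 2 + 1 + 1 + 0 + 1 + 0 + 0 = 15
distinct = 153 − 15 = 138

138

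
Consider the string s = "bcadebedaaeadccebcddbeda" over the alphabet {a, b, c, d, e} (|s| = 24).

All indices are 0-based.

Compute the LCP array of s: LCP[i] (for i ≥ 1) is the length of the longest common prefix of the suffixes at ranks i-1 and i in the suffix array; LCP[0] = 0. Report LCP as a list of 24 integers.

rank | idx | suffix
   0 |  23 | a
   1 |   8 | aaeadccebcddbeda
   2 |  11 | adccebcddbeda
   3 |   2 | adebedaaeadccebcddbeda
   4 |   9 | aeadccebcddbeda
   5 |   0 | bcadebedaaeadccebcddbeda
   6 |  16 | bcddbeda
   7 |  20 | beda
   8 |   5 | bedaaeadccebcddbeda
   9 |   1 | cadebedaaeadccebcddbeda
  10 |  13 | ccebcddbeda
  11 |  17 | cddbeda
  12 |  14 | cebcddbeda
  13 |  22 | da
  14 |   7 | daaeadccebcddbeda
  15 |  19 | dbeda
  16 |  12 | dccebcddbeda
  17 |  18 | ddbeda
  18 |   3 | debedaaeadccebcddbeda
  19 |  10 | eadccebcddbeda
  20 |  15 | ebcddbeda
  21 |   4 | ebedaaeadccebcddbeda
  22 |  21 | eda
  23 |   6 | edaaeadccebcddbeda

SA = [23, 8, 11, 2, 9, 0, 16, 20, 5, 1, 13, 17, 14, 22, 7, 19, 12, 18, 3, 10, 15, 4, 21, 6]
[i] adj suffixes → lcp
  [1] 23/8 → 1 ('a')
  [2] 8/11 → 1 ('a')
  [3] 11/2 → 2 ('ad')
  [4] 2/9 → 1 ('a')
  [5] 9/0 → 0 ('')
  [6] 0/16 → 2 ('bc')
  [7] 16/20 → 1 ('b')
  [8] 20/5 → 4 ('beda')
  [9] 5/1 → 0 ('')
  [10] 1/13 → 1 ('c')
  [11] 13/17 → 1 ('c')
  [12] 17/14 → 1 ('c')
  [13] 14/22 → 0 ('')
  [14] 22/7 → 2 ('da')
  [15] 7/19 → 1 ('d')
  [16] 19/12 → 1 ('d')
  [17] 12/18 → 1 ('d')
  [18] 18/3 → 1 ('d')
  [19] 3/10 → 0 ('')
  [20] 10/15 → 1 ('e')
  [21] 15/4 → 2 ('eb')
  [22] 4/21 → 1 ('e')
  [23] 21/6 → 3 ('eda')

[0, 1, 1, 2, 1, 0, 2, 1, 4, 0, 1, 1, 1, 0, 2, 1, 1, 1, 1, 0, 1, 2, 1, 3]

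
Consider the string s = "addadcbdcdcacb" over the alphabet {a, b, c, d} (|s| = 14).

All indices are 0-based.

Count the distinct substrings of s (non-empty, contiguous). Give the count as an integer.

91

rank→(start, suffix):
  0 → (11, 'acb')
  1 → (3, 'adcbdcdcacb')
  2 → (0, 'addadcbdcdcacb')
  3 → (13, 'b')
  4 → (6, 'bdcdcacb')
  5 → (10, 'cacb')
  6 → (12, 'cb')
  7 → (5, 'cbdcdcacb')
  8 → (8, 'cdcacb')
  9 → (2, 'dadcbdcdcacb')
  10 → (9, 'dcacb')
  11 → (4, 'dcbdcdcacb')
  12 → (7, 'dcdcacb')
  13 → (1, 'ddadcbdcdcacb')

SA = [11, 3, 0, 13, 6, 10, 12, 5, 8, 2, 9, 4, 7, 1]
rank  pair      lcp
   1  s[11:],s[3:]  1  'a'
   2  s[3:],s[0:]  2  'ad'
   3  s[0:],s[13:]  0  ''
   4  s[13:],s[6:]  1  'b'
   5  s[6:],s[10:]  0  ''
   6  s[10:],s[12:]  1  'c'
   7  s[12:],s[5:]  2  'cb'
   8  s[5:],s[8:]  1  'c'
   9  s[8:],s[2:]  0  ''
  10  s[2:],s[9:]  1  'd'
  11  s[9:],s[4:]  2  'dc'
  12  s[4:],s[7:]  2  'dc'
  13  s[7:],s[1:]  1  'd'

n(n+1)/2 = 14·15/2 = 105
Σ LCP = 0 + 1 + 2 + 0 + 1 + 0 + 1 + 2 + 1 + 0 + 1 + 2 + 2 + 1 = 14
distinct = 105 − 14 = 91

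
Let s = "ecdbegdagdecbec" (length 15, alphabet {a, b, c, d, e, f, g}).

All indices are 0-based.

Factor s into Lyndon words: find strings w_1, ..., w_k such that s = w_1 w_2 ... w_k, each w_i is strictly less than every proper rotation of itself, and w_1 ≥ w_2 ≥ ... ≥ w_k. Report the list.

["e", "cd", "begd", "agdecbec"]

emit factor 1: 'e' (i=0, period=1)
emit factor 2: 'cd' (i=1, period=2)
emit factor 3: 'begd' (i=3, period=4)
emit factor 4: 'agdecbec' (i=7, period=8)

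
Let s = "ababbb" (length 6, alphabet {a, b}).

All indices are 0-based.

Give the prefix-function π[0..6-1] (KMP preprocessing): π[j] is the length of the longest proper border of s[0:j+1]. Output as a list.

[0, 0, 1, 2, 0, 0]

π[0] = 0
j=1 s[j]='b': π[1]=0 (border '')
j=2 s[j]='a': π[2]=1 (border 'a')
j=3 s[j]='b': π[3]=2 (border 'ab')
j=4 s[j]='b': k: 2→0; π[4]=0 (border '')
j=5 s[j]='b': π[5]=0 (border '')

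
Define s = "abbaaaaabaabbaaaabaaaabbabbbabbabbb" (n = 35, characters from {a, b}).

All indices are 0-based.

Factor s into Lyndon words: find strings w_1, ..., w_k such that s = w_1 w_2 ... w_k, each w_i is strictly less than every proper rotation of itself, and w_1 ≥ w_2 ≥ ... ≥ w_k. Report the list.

["abb", "aaaaabaabbaaaabaaaabbabbbabbabbb"]

emit factor 1: 'abb' (i=0, period=3)
emit factor 2: 'aaaaabaabbaaaabaaaabbabbbabbabbb' (i=3, period=32)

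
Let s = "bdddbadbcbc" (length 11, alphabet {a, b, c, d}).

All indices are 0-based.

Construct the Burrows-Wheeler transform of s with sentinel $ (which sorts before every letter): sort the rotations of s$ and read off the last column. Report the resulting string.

rank  rotation      last
    0  $bdddbadbcbc  c
    1  adbcbc$bdddb  b
    2  badbcbc$bddd  d
    3  bc$bdddbadbc  c
    4  bcbc$bdddbad  d
    5  bdddbadbcbc$  $
    6  c$bdddbadbcb  b
    7  cbc$bdddbadb  b
    8  dbadbcbc$bdd  d
    9  dbcbc$bdddba  a
   10  ddbadbcbc$bd  d
   11  dddbadbcbc$b  b

cbdcd$bbdadb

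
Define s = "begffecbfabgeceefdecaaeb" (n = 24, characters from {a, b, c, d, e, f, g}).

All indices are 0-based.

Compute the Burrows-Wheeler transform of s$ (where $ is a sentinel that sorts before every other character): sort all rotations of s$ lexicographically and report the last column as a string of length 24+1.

bcfae$caeeefadfgcebbefgbe

rank  rotation                   last
    0  $begffecbfabgeceefdecaaeb  b
    1  aaeb$begffecbfabgeceefdec  c
    2  abgeceefdecaaeb$begffecbf  f
    3  aeb$begffecbfabgeceefdeca  a
    4  b$begffecbfabgeceefdecaae  e
    5  begffecbfabgeceefdecaaeb$  $
    6  bfabgeceefdecaaeb$begffec  c
    7  bgeceefdecaaeb$begffecbfa  a
    8  caaeb$begffecbfabgeceefde  e
    9  cbfabgeceefdecaaeb$begffe  e
   10  ceefdecaaeb$begffecbfabge  e
   11  decaaeb$begffecbfabgeceef  f
   12  eb$begffecbfabgeceefdecaa  a
   13  ecaaeb$begffecbfabgeceefd  d
   14  ecbfabgeceefdecaaeb$begff  f
   15  eceefdecaaeb$begffecbfabg  g
   16  eefdecaaeb$begffecbfabgec  c
   17  efdecaaeb$begffecbfabgece  e
   18  egffecbfabgeceefdecaaeb$b  b
   19  fabgeceefdecaaeb$begffecb  b
   20  fdecaaeb$begffecbfabgecee  e
   21  fecbfabgeceefdecaaeb$begf  f
   22  ffecbfabgeceefdecaaeb$beg  g
   23  geceefdecaaeb$begffecbfab  b
   24  gffecbfabgeceefdecaaeb$be  e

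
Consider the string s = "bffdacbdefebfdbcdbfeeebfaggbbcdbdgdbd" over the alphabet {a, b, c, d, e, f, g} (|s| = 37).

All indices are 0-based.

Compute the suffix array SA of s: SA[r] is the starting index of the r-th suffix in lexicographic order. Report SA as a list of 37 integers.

rank→(start, suffix):
  0 → (4, 'acbdefebfdbcdbfeeebfaggbbcdbdgdbd')
  1 → (24, 'aggbbcdbdgdbd')
  2 → (27, 'bbcdbdgdbd')
  3 → (28, 'bcdbdgdbd')
  4 → (14, 'bcdbfeeebfaggbbcdbdgdbd')
  5 → (35, 'bd')
  6 → (6, 'bdefebfdbcdbfeeebfaggbbcdbdgdbd')
  7 → (31, 'bdgdbd')
  8 → (22, 'bfaggbbcdbdgdbd')
  9 → (11, 'bfdbcdbfeeebfaggbbcdbdgdbd')
  10 → (17, 'bfeeebfaggbbcdbdgdbd')
  11 → (0, 'bffdacbdefebfdbcdbfeeebfaggbbcdbdgdbd')
  12 → (5, 'cbdefebfdbcdbfeeebfaggbbcdbdgdbd')
  13 → (29, 'cdbdgdbd')
  14 → (15, 'cdbfeeebfaggbbcdbdgdbd')
  15 → (36, 'd')
  16 → (3, 'dacbdefebfdbcdbfeeebfaggbbcdbdgdbd')
  17 → (13, 'dbcdbfeeebfaggbbcdbdgdbd')
  18 → (34, 'dbd')
  19 → (30, 'dbdgdbd')
  20 → (16, 'dbfeeebfaggbbcdbdgdbd')
  21 → (7, 'defebfdbcdbfeeebfaggbbcdbdgdbd')
  22 → (32, 'dgdbd')
  23 → (21, 'ebfaggbbcdbdgdbd')
  24 → (10, 'ebfdbcdbfeeebfaggbbcdbdgdbd')
  25 → (20, 'eebfaggbbcdbdgdbd')
  26 → (19, 'eeebfaggbbcdbdgdbd')
  27 → (8, 'efebfdbcdbfeeebfaggbbcdbdgdbd')
  28 → (23, 'faggbbcdbdgdbd')
  29 → (2, 'fdacbdefebfdbcdbfeeebfaggbbcdbdgdbd')
  30 → (12, 'fdbcdbfeeebfaggbbcdbdgdbd')
  31 → (9, 'febfdbcdbfeeebfaggbbcdbdgdbd')
  32 → (18, 'feeebfaggbbcdbdgdbd')
  33 → (1, 'ffdacbdefebfdbcdbfeeebfaggbbcdbdgdbd')
  34 → (26, 'gbbcdbdgdbd')
  35 → (33, 'gdbd')
  36 → (25, 'ggbbcdbdgdbd')

[4, 24, 27, 28, 14, 35, 6, 31, 22, 11, 17, 0, 5, 29, 15, 36, 3, 13, 34, 30, 16, 7, 32, 21, 10, 20, 19, 8, 23, 2, 12, 9, 18, 1, 26, 33, 25]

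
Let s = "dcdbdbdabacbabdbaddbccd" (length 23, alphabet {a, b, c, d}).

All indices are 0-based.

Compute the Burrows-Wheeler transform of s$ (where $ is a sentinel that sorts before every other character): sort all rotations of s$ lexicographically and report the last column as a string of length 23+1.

ddbbbcadddadabcdcbbdbc$a

rank  rotation                  last
    0  $dcdbdbdabacbabdbaddbccd  d
    1  abacbabdbaddbccd$dcdbdbd  d
    2  abdbaddbccd$dcdbdbdabacb  b
    3  acbabdbaddbccd$dcdbdbdab  b
    4  addbccd$dcdbdbdabacbabdb  b
    5  babdbaddbccd$dcdbdbdabac  c
    6  bacbabdbaddbccd$dcdbdbda  a
    7  baddbccd$dcdbdbdabacbabd  d
    8  bccd$dcdbdbdabacbabdbadd  d
    9  bdabacbabdbaddbccd$dcdbd  d
   10  bdbaddbccd$dcdbdbdabacba  a
   11  bdbdabacbabdbaddbccd$dcd  d
   12  cbabdbaddbccd$dcdbdbdaba  a
   13  ccd$dcdbdbdabacbabdbaddb  b
   14  cd$dcdbdbdabacbabdbaddbc  c
   15  cdbdbdabacbabdbaddbccd$d  d
   16  d$dcdbdbdabacbabdbaddbcc  c
   17  dabacbabdbaddbccd$dcdbdb  b
   18  dbaddbccd$dcdbdbdabacbab  b
   19  dbccd$dcdbdbdabacbabdbad  d
   20  dbdabacbabdbaddbccd$dcdb  b
   21  dbdbdabacbabdbaddbccd$dc  c
   22  dcdbdbdabacbabdbaddbccd$  $
   23  ddbccd$dcdbdbdabacbabdba  a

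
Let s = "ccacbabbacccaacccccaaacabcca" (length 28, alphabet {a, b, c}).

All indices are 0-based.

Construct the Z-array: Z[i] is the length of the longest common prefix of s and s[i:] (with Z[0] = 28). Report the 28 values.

[28, 1, 0, 1, 0, 0, 0, 0, 0, 2, 3, 1, 0, 0, 2, 2, 2, 3, 1, 0, 0, 0, 1, 0, 0, 3, 1, 0]

Z[0]=28
i=1: outside box; Z[1]=1 extend→box=[1,2)
i=2: outside box; Z[2]=0
i=3: outside box; Z[3]=1 extend→box=[3,4)
i=4: outside box; Z[4]=0
i=5: outside box; Z[5]=0
i=6: outside box; Z[6]=0
i=7: outside box; Z[7]=0
i=8: outside box; Z[8]=0
i=9: outside box; Z[9]=2 extend→box=[9,11)
i=10: min(r-i=1, Z[1]=1)=1; Z[10]=3 extend→box=[10,13)
i=11: min(r-i=2, Z[1]=1)=1; Z[11]=1
i=12: min(r-i=1, Z[2]=0)=0; Z[12]=0
i=13: outside box; Z[13]=0
i=14: outside box; Z[14]=2 extend→box=[14,16)
i=15: min(r-i=1, Z[1]=1)=1; Z[15]=2 extend→box=[15,17)
i=16: min(r-i=1, Z[1]=1)=1; Z[16]=2 extend→box=[16,18)
i=17: min(r-i=1, Z[1]=1)=1; Z[17]=3 extend→box=[17,20)
i=18: min(r-i=2, Z[1]=1)=1; Z[18]=1
i=19: min(r-i=1, Z[2]=0)=0; Z[19]=0
i=20: outside box; Z[20]=0
i=21: outside box; Z[21]=0
i=22: outside box; Z[22]=1 extend→box=[22,23)
i=23: outside box; Z[23]=0
i=24: outside box; Z[24]=0
i=25: outside box; Z[25]=3 extend→box=[25,28)
i=26: min(r-i=2, Z[1]=1)=1; Z[26]=1
i=27: min(r-i=1, Z[2]=0)=0; Z[27]=0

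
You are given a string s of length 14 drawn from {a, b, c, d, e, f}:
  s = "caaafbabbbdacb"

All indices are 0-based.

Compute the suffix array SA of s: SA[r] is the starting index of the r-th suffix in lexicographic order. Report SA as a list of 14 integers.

rank | idx | suffix
   0 |   1 | aaafbabbbdacb
   1 |   2 | aafbabbbdacb
   2 |   6 | abbbdacb
   3 |  11 | acb
   4 |   3 | afbabbbdacb
   5 |  13 | b
   6 |   5 | babbbdacb
   7 |   7 | bbbdacb
   8 |   8 | bbdacb
   9 |   9 | bdacb
  10 |   0 | caaafbabbbdacb
  11 |  12 | cb
  12 |  10 | dacb
  13 |   4 | fbabbbdacb

[1, 2, 6, 11, 3, 13, 5, 7, 8, 9, 0, 12, 10, 4]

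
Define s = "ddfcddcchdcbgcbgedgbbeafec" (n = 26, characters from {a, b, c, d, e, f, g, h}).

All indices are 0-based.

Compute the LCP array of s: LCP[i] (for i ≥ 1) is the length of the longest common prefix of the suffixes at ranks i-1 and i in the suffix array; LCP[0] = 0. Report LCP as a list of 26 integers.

[0, 0, 1, 1, 2, 0, 1, 3, 1, 1, 1, 0, 2, 1, 2, 1, 1, 0, 1, 1, 0, 1, 0, 1, 1, 0]

rank→(start, suffix):
  0 → (22, 'afec')
  1 → (19, 'bbeafec')
  2 → (20, 'beafec')
  3 → (11, 'bgcbgedgbbeafec')
  4 → (14, 'bgedgbbeafec')
  5 → (25, 'c')
  6 → (10, 'cbgcbgedgbbeafec')
  7 → (13, 'cbgedgbbeafec')
  8 → (6, 'cchdcbgcbgedgbbeafec')
  9 → (3, 'cddcchdcbgcbgedgbbeafec')
  10 → (7, 'chdcbgcbgedgbbeafec')
  11 → (9, 'dcbgcbgedgbbeafec')
  12 → (5, 'dcchdcbgcbgedgbbeafec')
  13 → (4, 'ddcchdcbgcbgedgbbeafec')
  14 → (0, 'ddfcddcchdcbgcbgedgbbeafec')
  15 → (1, 'dfcddcchdcbgcbgedgbbeafec')
  16 → (17, 'dgbbeafec')
  17 → (21, 'eafec')
  18 → (24, 'ec')
  19 → (16, 'edgbbeafec')
  20 → (2, 'fcddcchdcbgcbgedgbbeafec')
  21 → (23, 'fec')
  22 → (18, 'gbbeafec')
  23 → (12, 'gcbgedgbbeafec')
  24 → (15, 'gedgbbeafec')
  25 → (8, 'hdcbgcbgedgbbeafec')

SA = [22, 19, 20, 11, 14, 25, 10, 13, 6, 3, 7, 9, 5, 4, 0, 1, 17, 21, 24, 16, 2, 23, 18, 12, 15, 8]
rank  pair      lcp
   1  s[22:],s[19:]  0  ''
   2  s[19:],s[20:]  1  'b'
   3  s[20:],s[11:]  1  'b'
   4  s[11:],s[14:]  2  'bg'
   5  s[14:],s[25:]  0  ''
   6  s[25:],s[10:]  1  'c'
   7  s[10:],s[13:]  3  'cbg'
   8  s[13:],s[6:]  1  'c'
   9  s[6:],s[3:]  1  'c'
  10  s[3:],s[7:]  1  'c'
  11  s[7:],s[9:]  0  ''
  12  s[9:],s[5:]  2  'dc'
  13  s[5:],s[4:]  1  'd'
  14  s[4:],s[0:]  2  'dd'
  15  s[0:],s[1:]  1  'd'
  16  s[1:],s[17:]  1  'd'
  17  s[17:],s[21:]  0  ''
  18  s[21:],s[24:]  1  'e'
  19  s[24:],s[16:]  1  'e'
  20  s[16:],s[2:]  0  ''
  21  s[2:],s[23:]  1  'f'
  22  s[23:],s[18:]  0  ''
  23  s[18:],s[12:]  1  'g'
  24  s[12:],s[15:]  1  'g'
  25  s[15:],s[8:]  0  ''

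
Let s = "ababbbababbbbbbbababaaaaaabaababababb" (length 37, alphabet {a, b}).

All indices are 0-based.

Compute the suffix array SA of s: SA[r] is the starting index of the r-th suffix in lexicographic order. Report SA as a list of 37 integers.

[20, 21, 22, 23, 24, 27, 18, 25, 16, 28, 30, 32, 0, 6, 34, 2, 8, 36, 19, 26, 17, 15, 29, 31, 5, 33, 1, 7, 35, 14, 4, 13, 3, 12, 11, 10, 9]

sorted suffixes:
  #0 SA[0]=20  'aaaaaabaababababb'
  #1 SA[1]=21  'aaaaabaababababb'
  #2 SA[2]=22  'aaaabaababababb'
  #3 SA[3]=23  'aaabaababababb'
  #4 SA[4]=24  'aabaababababb'
  #5 SA[5]=27  'aababababb'
  #6 SA[6]=18  'abaaaaaabaababababb'
  #7 SA[7]=25  'abaababababb'
  #8 SA[8]=16  'ababaaaaaabaababababb'
  #9 SA[9]=28  'ababababb'
  #10 SA[10]=30  'abababb'
  #11 SA[11]=32  'ababb'
  #12 SA[12]=0  'ababbbababbbbbbbababaaaaaabaababababb'
  #13 SA[13]=6  'ababbbbbbbababaaaaaabaababababb'
  #14 SA[14]=34  'abb'
  #15 SA[15]=2  'abbbababbbbbbbababaaaaaabaababababb'
  #16 SA[16]=8  'abbbbbbbababaaaaaabaababababb'
  #17 SA[17]=36  'b'
  #18 SA[18]=19  'baaaaaabaababababb'
  #19 SA[19]=26  'baababababb'
  #20 SA[20]=17  'babaaaaaabaababababb'
  #21 SA[21]=15  'bababaaaaaabaababababb'
  #22 SA[22]=29  'babababb'
  #23 SA[23]=31  'bababb'
  #24 SA[24]=5  'bababbbbbbbababaaaaaabaababababb'
  #25 SA[25]=33  'babb'
  #26 SA[26]=1  'babbbababbbbbbbababaaaaaabaababababb'
  #27 SA[27]=7  'babbbbbbbababaaaaaabaababababb'
  #28 SA[28]=35  'bb'
  #29 SA[29]=14  'bbababaaaaaabaababababb'
  #30 SA[30]=4  'bbababbbbbbbababaaaaaabaababababb'
  #31 SA[31]=13  'bbbababaaaaaabaababababb'
  #32 SA[32]=3  'bbbababbbbbbbababaaaaaabaababababb'
  #33 SA[33]=12  'bbbbababaaaaaabaababababb'
  #34 SA[34]=11  'bbbbbababaaaaaabaababababb'
  #35 SA[35]=10  'bbbbbbababaaaaaabaababababb'
  #36 SA[36]=9  'bbbbbbbababaaaaaabaababababb'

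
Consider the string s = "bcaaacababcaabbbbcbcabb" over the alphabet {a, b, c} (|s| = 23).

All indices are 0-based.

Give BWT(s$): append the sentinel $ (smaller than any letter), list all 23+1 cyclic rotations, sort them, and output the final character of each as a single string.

bccaccababaaabb$acbbbabb

rank  rotation                  last
    0  $bcaaacababcaabbbbcbcabb  b
    1  aaacababcaabbbbcbcabb$bc  c
    2  aabbbbcbcabb$bcaaacababc  c
    3  aacababcaabbbbcbcabb$bca  a
    4  ababcaabbbbcbcabb$bcaaac  c
    5  abb$bcaaacababcaabbbbcbc  c
    6  abbbbcbcabb$bcaaacababca  a
    7  abcaabbbbcbcabb$bcaaacab  b
    8  acababcaabbbbcbcabb$bcaa  a
    9  b$bcaaacababcaabbbbcbcab  b
   10  babcaabbbbcbcabb$bcaaaca  a
   11  bb$bcaaacababcaabbbbcbca  a
   12  bbbbcbcabb$bcaaacababcaa  a
   13  bbbcbcabb$bcaaacababcaab  b
   14  bbcbcabb$bcaaacababcaabb  b
   15  bcaaacababcaabbbbcbcabb$  $
   16  bcaabbbbcbcabb$bcaaacaba  a
   17  bcabb$bcaaacababcaabbbbc  c
   18  bcbcabb$bcaaacababcaabbb  b
   19  caaacababcaabbbbcbcabb$b  b
   20  caabbbbcbcabb$bcaaacabab  b
   21  cababcaabbbbcbcabb$bcaaa  a
   22  cabb$bcaaacababcaabbbbcb  b
   23  cbcabb$bcaaacababcaabbbb  b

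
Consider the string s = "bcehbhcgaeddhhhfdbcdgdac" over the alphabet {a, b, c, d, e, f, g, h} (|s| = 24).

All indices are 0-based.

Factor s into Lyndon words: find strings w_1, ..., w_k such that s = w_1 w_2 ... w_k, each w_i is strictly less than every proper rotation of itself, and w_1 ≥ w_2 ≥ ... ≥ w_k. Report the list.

emit factor 1: 'bcehbhcg' (i=0, period=8)
emit factor 2: 'aeddhhhfdbcdgd' (i=8, period=14)
emit factor 3: 'ac' (i=22, period=2)

["bcehbhcg", "aeddhhhfdbcdgd", "ac"]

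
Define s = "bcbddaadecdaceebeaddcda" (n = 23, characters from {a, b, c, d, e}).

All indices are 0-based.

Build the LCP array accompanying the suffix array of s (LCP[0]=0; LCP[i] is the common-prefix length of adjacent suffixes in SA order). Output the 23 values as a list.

rank | idx | suffix
   0 |  22 | a
   1 |   5 | aadecdaceebeaddcda
   2 |  11 | aceebeaddcda
   3 |  17 | addcda
   4 |   6 | adecdaceebeaddcda
   5 |   0 | bcbddaadecdaceebeaddcda
   6 |   2 | bddaadecdaceebeaddcda
   7 |  15 | beaddcda
   8 |   1 | cbddaadecdaceebeaddcda
   9 |  20 | cda
  10 |   9 | cdaceebeaddcda
  11 |  12 | ceebeaddcda
  12 |  21 | da
  13 |   4 | daadecdaceebeaddcda
  14 |  10 | daceebeaddcda
  15 |  19 | dcda
  16 |   3 | ddaadecdaceebeaddcda
  17 |  18 | ddcda
  18 |   7 | decdaceebeaddcda
  19 |  16 | eaddcda
  20 |  14 | ebeaddcda
  21 |   8 | ecdaceebeaddcda
  22 |  13 | eebeaddcda

SA = [22, 5, 11, 17, 6, 0, 2, 15, 1, 20, 9, 12, 21, 4, 10, 19, 3, 18, 7, 16, 14, 8, 13]
rank  pair      lcp
   1  s[22:],s[5:]  1  'a'
   2  s[5:],s[11:]  1  'a'
   3  s[11:],s[17:]  1  'a'
   4  s[17:],s[6:]  2  'ad'
   5  s[6:],s[0:]  0  ''
   6  s[0:],s[2:]  1  'b'
   7  s[2:],s[15:]  1  'b'
   8  s[15:],s[1:]  0  ''
   9  s[1:],s[20:]  1  'c'
  10  s[20:],s[9:]  3  'cda'
  11  s[9:],s[12:]  1  'c'
  12  s[12:],s[21:]  0  ''
  13  s[21:],s[4:]  2  'da'
  14  s[4:],s[10:]  2  'da'
  15  s[10:],s[19:]  1  'd'
  16  s[19:],s[3:]  1  'd'
  17  s[3:],s[18:]  2  'dd'
  18  s[18:],s[7:]  1  'd'
  19  s[7:],s[16:]  0  ''
  20  s[16:],s[14:]  1  'e'
  21  s[14:],s[8:]  1  'e'
  22  s[8:],s[13:]  1  'e'

[0, 1, 1, 1, 2, 0, 1, 1, 0, 1, 3, 1, 0, 2, 2, 1, 1, 2, 1, 0, 1, 1, 1]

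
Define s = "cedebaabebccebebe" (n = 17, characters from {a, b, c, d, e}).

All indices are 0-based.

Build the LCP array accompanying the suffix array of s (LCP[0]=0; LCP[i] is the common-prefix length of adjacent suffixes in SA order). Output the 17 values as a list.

rank | idx | suffix
   0 |   5 | aabebccebebe
   1 |   6 | abebccebebe
   2 |   4 | baabebccebebe
   3 |   9 | bccebebe
   4 |  15 | be
   5 |   7 | bebccebebe
   6 |  13 | bebe
   7 |  10 | ccebebe
   8 |  11 | cebebe
   9 |   0 | cedebaabebccebebe
  10 |   2 | debaabebccebebe
  11 |  16 | e
  12 |   3 | ebaabebccebebe
  13 |   8 | ebccebebe
  14 |  14 | ebe
  15 |  12 | ebebe
  16 |   1 | edebaabebccebebe

SA = [5, 6, 4, 9, 15, 7, 13, 10, 11, 0, 2, 16, 3, 8, 14, 12, 1]
rank  pair      lcp
   1  s[5:],s[6:]  1  'a'
   2  s[6:],s[4:]  0  ''
   3  s[4:],s[9:]  1  'b'
   4  s[9:],s[15:]  1  'b'
   5  s[15:],s[7:]  2  'be'
   6  s[7:],s[13:]  3  'beb'
   7  s[13:],s[10:]  0  ''
   8  s[10:],s[11:]  1  'c'
   9  s[11:],s[0:]  2  'ce'
  10  s[0:],s[2:]  0  ''
  11  s[2:],s[16:]  0  ''
  12  s[16:],s[3:]  1  'e'
  13  s[3:],s[8:]  2  'eb'
  14  s[8:],s[14:]  2  'eb'
  15  s[14:],s[12:]  3  'ebe'
  16  s[12:],s[1:]  1  'e'

[0, 1, 0, 1, 1, 2, 3, 0, 1, 2, 0, 0, 1, 2, 2, 3, 1]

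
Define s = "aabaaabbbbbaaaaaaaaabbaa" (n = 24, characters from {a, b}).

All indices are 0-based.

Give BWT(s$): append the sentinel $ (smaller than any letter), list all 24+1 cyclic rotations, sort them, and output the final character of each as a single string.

aabbaaaaaab$aaaaabbaabbba

rank  rotation                   last
    0  $aabaaabbbbbaaaaaaaaabbaa  a
    1  a$aabaaabbbbbaaaaaaaaabba  a
    2  aa$aabaaabbbbbaaaaaaaaabb  b
    3  aaaaaaaaabbaa$aabaaabbbbb  b
    4  aaaaaaaabbaa$aabaaabbbbba  a
    5  aaaaaaabbaa$aabaaabbbbbaa  a
    6  aaaaaabbaa$aabaaabbbbbaaa  a
    7  aaaaabbaa$aabaaabbbbbaaaa  a
    8  aaaabbaa$aabaaabbbbbaaaaa  a
    9  aaabbaa$aabaaabbbbbaaaaaa  a
   10  aaabbbbbaaaaaaaaabbaa$aab  b
   11  aabaaabbbbbaaaaaaaaabbaa$  $
   12  aabbaa$aabaaabbbbbaaaaaaa  a
   13  aabbbbbaaaaaaaaabbaa$aaba  a
   14  abaaabbbbbaaaaaaaaabbaa$a  a
   15  abbaa$aabaaabbbbbaaaaaaaa  a
   16  abbbbbaaaaaaaaabbaa$aabaa  a
   17  baa$aabaaabbbbbaaaaaaaaab  b
   18  baaaaaaaaabbaa$aabaaabbbb  b
   19  baaabbbbbaaaaaaaaabbaa$aa  a
   20  bbaa$aabaaabbbbbaaaaaaaaa  a
   21  bbaaaaaaaaabbaa$aabaaabbb  b
   22  bbbaaaaaaaaabbaa$aabaaabb  b
   23  bbbbaaaaaaaaabbaa$aabaaab  b
   24  bbbbbaaaaaaaaabbaa$aabaaa  a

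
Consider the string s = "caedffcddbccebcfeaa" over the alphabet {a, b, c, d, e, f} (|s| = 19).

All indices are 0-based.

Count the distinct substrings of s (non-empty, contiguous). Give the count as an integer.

sorted suffixes:
  #0 SA[0]=18  'a'
  #1 SA[1]=17  'aa'
  #2 SA[2]=1  'aedffcddbccebcfeaa'
  #3 SA[3]=9  'bccebcfeaa'
  #4 SA[4]=13  'bcfeaa'
  #5 SA[5]=0  'caedffcddbccebcfeaa'
  #6 SA[6]=10  'ccebcfeaa'
  #7 SA[7]=6  'cddbccebcfeaa'
  #8 SA[8]=11  'cebcfeaa'
  #9 SA[9]=14  'cfeaa'
  #10 SA[10]=8  'dbccebcfeaa'
  #11 SA[11]=7  'ddbccebcfeaa'
  #12 SA[12]=3  'dffcddbccebcfeaa'
  #13 SA[13]=16  'eaa'
  #14 SA[14]=12  'ebcfeaa'
  #15 SA[15]=2  'edffcddbccebcfeaa'
  #16 SA[16]=5  'fcddbccebcfeaa'
  #17 SA[17]=15  'feaa'
  #18 SA[18]=4  'ffcddbccebcfeaa'

SA = [18, 17, 1, 9, 13, 0, 10, 6, 11, 14, 8, 7, 3, 16, 12, 2, 5, 15, 4]
i: (SA[i-1],SA[i]) lcp shared
  1: (18,17) 1 'a'
  2: (17,1) 1 'a'
  3: (1,9) 0 ''
  4: (9,13) 2 'bc'
  5: (13,0) 0 ''
  6: (0,10) 1 'c'
  7: (10,6) 1 'c'
  8: (6,11) 1 'c'
  9: (11,14) 1 'c'
  10: (14,8) 0 ''
  11: (8,7) 1 'd'
  12: (7,3) 1 'd'
  13: (3,16) 0 ''
  14: (16,12) 1 'e'
  15: (12,2) 1 'e'
  16: (2,5) 0 ''
  17: (5,15) 1 'f'
  18: (15,4) 1 'f'

n(n+1)/2 = 19·20/2 = 190
Σ LCP = 0 + 1 + 1 + 0 + 2 + 0 + 1 + 1 + 1 + 1 + 0 + 1 + 1 + 0 + 1 + 1 + 0 + 1 + 1 = 14
distinct = 190 − 14 = 176

176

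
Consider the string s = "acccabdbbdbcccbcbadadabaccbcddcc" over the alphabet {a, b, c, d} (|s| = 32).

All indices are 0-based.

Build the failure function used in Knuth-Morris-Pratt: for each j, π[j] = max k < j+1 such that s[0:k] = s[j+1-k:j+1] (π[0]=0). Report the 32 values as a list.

π[0] = 0
j=1 s[j]='c': π[1]=0 (border '')
j=2 s[j]='c': π[2]=0 (border '')
j=3 s[j]='c': π[3]=0 (border '')
j=4 s[j]='a': π[4]=1 (border 'a')
j=5 s[j]='b': k: 1→0; π[5]=0 (border '')
j=6 s[j]='d': π[6]=0 (border '')
j=7 s[j]='b': π[7]=0 (border '')
j=8 s[j]='b': π[8]=0 (border '')
j=9 s[j]='d': π[9]=0 (border '')
j=10 s[j]='b': π[10]=0 (border '')
j=11 s[j]='c': π[11]=0 (border '')
j=12 s[j]='c': π[12]=0 (border '')
j=13 s[j]='c': π[13]=0 (border '')
j=14 s[j]='b': π[14]=0 (border '')
j=15 s[j]='c': π[15]=0 (border '')
j=16 s[j]='b': π[16]=0 (border '')
j=17 s[j]='a': π[17]=1 (border 'a')
j=18 s[j]='d': k: 1→0; π[18]=0 (border '')
j=19 s[j]='a': π[19]=1 (border 'a')
j=20 s[j]='d': k: 1→0; π[20]=0 (border '')
j=21 s[j]='a': π[21]=1 (border 'a')
j=22 s[j]='b': k: 1→0; π[22]=0 (border '')
j=23 s[j]='a': π[23]=1 (border 'a')
j=24 s[j]='c': π[24]=2 (border 'ac')
j=25 s[j]='c': π[25]=3 (border 'acc')
j=26 s[j]='b': k: 3→0; π[26]=0 (border '')
j=27 s[j]='c': π[27]=0 (border '')
j=28 s[j]='d': π[28]=0 (border '')
j=29 s[j]='d': π[29]=0 (border '')
j=30 s[j]='c': π[30]=0 (border '')
j=31 s[j]='c': π[31]=0 (border '')

[0, 0, 0, 0, 1, 0, 0, 0, 0, 0, 0, 0, 0, 0, 0, 0, 0, 1, 0, 1, 0, 1, 0, 1, 2, 3, 0, 0, 0, 0, 0, 0]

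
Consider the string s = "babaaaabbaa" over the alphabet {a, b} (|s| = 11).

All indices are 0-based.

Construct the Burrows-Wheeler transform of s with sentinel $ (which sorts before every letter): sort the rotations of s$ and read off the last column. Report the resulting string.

rank  rotation      last
    0  $babaaaabbaa  a
    1  a$babaaaabba  a
    2  aa$babaaaabb  b
    3  aaaabbaa$bab  b
    4  aaabbaa$baba  a
    5  aabbaa$babaa  a
    6  abaaaabbaa$b  b
    7  abbaa$babaaa  a
    8  baa$babaaaab  b
    9  baaaabbaa$ba  a
   10  babaaaabbaa$  $
   11  bbaa$babaaaa  a

aabbaababa$a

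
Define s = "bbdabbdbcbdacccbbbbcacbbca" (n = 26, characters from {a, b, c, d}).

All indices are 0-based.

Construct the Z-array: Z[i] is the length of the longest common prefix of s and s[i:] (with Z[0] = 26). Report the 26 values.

Z[0]=26
i=1: fresh scan; Z[1]=1 scan→box=[1,2)
i=2: fresh scan; Z[2]=0
i=3: fresh scan; Z[3]=0
i=4: fresh scan; Z[4]=3 scan→box=[4,7)
i=5: min(r-i=2, Z[1]=1)=1; Z[5]=1
i=6: min(r-i=1, Z[2]=0)=0; Z[6]=0
i=7: fresh scan; Z[7]=1 scan→box=[7,8)
i=8: fresh scan; Z[8]=0
i=9: fresh scan; Z[9]=1 scan→box=[9,10)
i=10: fresh scan; Z[10]=0
i=11: fresh scan; Z[11]=0
i=12: fresh scan; Z[12]=0
i=13: fresh scan; Z[13]=0
i=14: fresh scan; Z[14]=0
i=15: fresh scan; Z[15]=2 scan→box=[15,17)
i=16: min(r-i=1, Z[1]=1)=1; Z[16]=2 scan→box=[16,18)
i=17: min(r-i=1, Z[1]=1)=1; Z[17]=2 scan→box=[17,19)
i=18: min(r-i=1, Z[1]=1)=1; Z[18]=1
i=19: fresh scan; Z[19]=0
i=20: fresh scan; Z[20]=0
i=21: fresh scan; Z[21]=0
i=22: fresh scan; Z[22]=2 scan→box=[22,24)
i=23: min(r-i=1, Z[1]=1)=1; Z[23]=1
i=24: fresh scan; Z[24]=0
i=25: fresh scan; Z[25]=0

[26, 1, 0, 0, 3, 1, 0, 1, 0, 1, 0, 0, 0, 0, 0, 2, 2, 2, 1, 0, 0, 0, 2, 1, 0, 0]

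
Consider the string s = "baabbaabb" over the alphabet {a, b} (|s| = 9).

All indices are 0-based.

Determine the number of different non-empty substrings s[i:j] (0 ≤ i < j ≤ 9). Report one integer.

sorted suffixes:
  #0 SA[0]=5  'aabb'
  #1 SA[1]=1  'aabbaabb'
  #2 SA[2]=6  'abb'
  #3 SA[3]=2  'abbaabb'
  #4 SA[4]=8  'b'
  #5 SA[5]=4  'baabb'
  #6 SA[6]=0  'baabbaabb'
  #7 SA[7]=7  'bb'
  #8 SA[8]=3  'bbaabb'

SA = [5, 1, 6, 2, 8, 4, 0, 7, 3]
[i] adj suffixes → lcp
  [1] 5/1 → 4 ('aabb')
  [2] 1/6 → 1 ('a')
  [3] 6/2 → 3 ('abb')
  [4] 2/8 → 0 ('')
  [5] 8/4 → 1 ('b')
  [6] 4/0 → 5 ('baabb')
  [7] 0/7 → 1 ('b')
  [8] 7/3 → 2 ('bb')

n(n+1)/2 = 9·10/2 = 45
Σ LCP = 0 + 4 + 1 + 3 + 0 + 1 + 5 + 1 + 2 = 17
distinct = 45 − 17 = 28

28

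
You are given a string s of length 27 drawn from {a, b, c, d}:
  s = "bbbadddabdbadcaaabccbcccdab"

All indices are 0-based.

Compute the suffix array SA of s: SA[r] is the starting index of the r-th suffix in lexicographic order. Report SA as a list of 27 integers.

[14, 15, 25, 16, 7, 11, 3, 26, 10, 2, 1, 0, 17, 20, 8, 13, 19, 18, 21, 22, 23, 24, 6, 9, 12, 5, 4]

sorted suffixes:
  #0 SA[0]=14  'aaabccbcccdab'
  #1 SA[1]=15  'aabccbcccdab'
  #2 SA[2]=25  'ab'
  #3 SA[3]=16  'abccbcccdab'
  #4 SA[4]=7  'abdbadcaaabccbcccdab'
  #5 SA[5]=11  'adcaaabccbcccdab'
  #6 SA[6]=3  'adddabdbadcaaabccbcccdab'
  #7 SA[7]=26  'b'
  #8 SA[8]=10  'badcaaabccbcccdab'
  #9 SA[9]=2  'badddabdbadcaaabccbcccdab'
  #10 SA[10]=1  'bbadddabdbadcaaabccbcccdab'
  #11 SA[11]=0  'bbbadddabdbadcaaabccbcccdab'
  #12 SA[12]=17  'bccbcccdab'
  #13 SA[13]=20  'bcccdab'
  #14 SA[14]=8  'bdbadcaaabccbcccdab'
  #15 SA[15]=13  'caaabccbcccdab'
  #16 SA[16]=19  'cbcccdab'
  #17 SA[17]=18  'ccbcccdab'
  #18 SA[18]=21  'cccdab'
  #19 SA[19]=22  'ccdab'
  #20 SA[20]=23  'cdab'
  #21 SA[21]=24  'dab'
  #22 SA[22]=6  'dabdbadcaaabccbcccdab'
  #23 SA[23]=9  'dbadcaaabccbcccdab'
  #24 SA[24]=12  'dcaaabccbcccdab'
  #25 SA[25]=5  'ddabdbadcaaabccbcccdab'
  #26 SA[26]=4  'dddabdbadcaaabccbcccdab'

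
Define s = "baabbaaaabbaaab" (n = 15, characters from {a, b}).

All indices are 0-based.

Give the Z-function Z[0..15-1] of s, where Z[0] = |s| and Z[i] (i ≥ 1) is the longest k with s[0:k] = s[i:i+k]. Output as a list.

Z[0]=15
i=1: fresh scan; Z[1]=0
i=2: fresh scan; Z[2]=0
i=3: fresh scan; Z[3]=1 extend→box=[3,4)
i=4: fresh scan; Z[4]=3 extend→box=[4,7)
i=5: min(r-i=2, Z[1]=0)=0; Z[5]=0
i=6: min(r-i=1, Z[2]=0)=0; Z[6]=0
i=7: fresh scan; Z[7]=0
i=8: fresh scan; Z[8]=0
i=9: fresh scan; Z[9]=1 extend→box=[9,10)
i=10: fresh scan; Z[10]=3 extend→box=[10,13)
i=11: min(r-i=2, Z[1]=0)=0; Z[11]=0
i=12: min(r-i=1, Z[2]=0)=0; Z[12]=0
i=13: fresh scan; Z[13]=0
i=14: fresh scan; Z[14]=1 extend→box=[14,15)

[15, 0, 0, 1, 3, 0, 0, 0, 0, 1, 3, 0, 0, 0, 1]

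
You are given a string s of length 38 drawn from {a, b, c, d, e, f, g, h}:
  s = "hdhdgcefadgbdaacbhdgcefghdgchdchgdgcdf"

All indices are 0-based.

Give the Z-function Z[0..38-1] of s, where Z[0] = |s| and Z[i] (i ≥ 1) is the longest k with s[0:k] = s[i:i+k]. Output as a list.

[38, 0, 2, 0, 0, 0, 0, 0, 0, 0, 0, 0, 0, 0, 0, 0, 0, 2, 0, 0, 0, 0, 0, 0, 2, 0, 0, 0, 2, 0, 0, 1, 0, 0, 0, 0, 0, 0]

Z[0]=38
i=1: i≥r, start 0; Z[1]=0
i=2: i≥r, start 0; Z[2]=2 scan→box=[2,4)
i=3: min(r-i=1, Z[1]=0)=0; Z[3]=0
i=4: i≥r, start 0; Z[4]=0
i=5: i≥r, start 0; Z[5]=0
i=6: i≥r, start 0; Z[6]=0
i=7: i≥r, start 0; Z[7]=0
i=8: i≥r, start 0; Z[8]=0
i=9: i≥r, start 0; Z[9]=0
i=10: i≥r, start 0; Z[10]=0
i=11: i≥r, start 0; Z[11]=0
i=12: i≥r, start 0; Z[12]=0
i=13: i≥r, start 0; Z[13]=0
i=14: i≥r, start 0; Z[14]=0
i=15: i≥r, start 0; Z[15]=0
i=16: i≥r, start 0; Z[16]=0
i=17: i≥r, start 0; Z[17]=2 scan→box=[17,19)
i=18: min(r-i=1, Z[1]=0)=0; Z[18]=0
i=19: i≥r, start 0; Z[19]=0
i=20: i≥r, start 0; Z[20]=0
i=21: i≥r, start 0; Z[21]=0
i=22: i≥r, start 0; Z[22]=0
i=23: i≥r, start 0; Z[23]=0
i=24: i≥r, start 0; Z[24]=2 scan→box=[24,26)
i=25: min(r-i=1, Z[1]=0)=0; Z[25]=0
i=26: i≥r, start 0; Z[26]=0
i=27: i≥r, start 0; Z[27]=0
i=28: i≥r, start 0; Z[28]=2 scan→box=[28,30)
i=29: min(r-i=1, Z[1]=0)=0; Z[29]=0
i=30: i≥r, start 0; Z[30]=0
i=31: i≥r, start 0; Z[31]=1 scan→box=[31,32)
i=32: i≥r, start 0; Z[32]=0
i=33: i≥r, start 0; Z[33]=0
i=34: i≥r, start 0; Z[34]=0
i=35: i≥r, start 0; Z[35]=0
i=36: i≥r, start 0; Z[36]=0
i=37: i≥r, start 0; Z[37]=0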